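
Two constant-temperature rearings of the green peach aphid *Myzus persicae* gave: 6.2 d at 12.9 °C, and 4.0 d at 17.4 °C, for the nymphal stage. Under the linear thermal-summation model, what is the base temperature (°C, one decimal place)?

4.7 °C

Under the model K = D·(T − T_b), so D₁·(T₁ − T_b) = D₂·(T₂ − T_b).
6.2·(12.9 − T_b) = 4.0·(17.4 − T_b)
T_b = (6.2·12.9 − 4.0·17.4) / (6.2 − 4.0) = 10.38 / 2.2 = 4.718 °C ≈ 4.7 °C.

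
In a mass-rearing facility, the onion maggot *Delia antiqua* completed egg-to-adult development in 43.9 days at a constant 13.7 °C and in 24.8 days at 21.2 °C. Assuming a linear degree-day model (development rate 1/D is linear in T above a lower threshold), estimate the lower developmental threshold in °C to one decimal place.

4.0 °C

Under the model K = D·(T − T_b), so D₁·(T₁ − T_b) = D₂·(T₂ − T_b).
43.9·(13.7 − T_b) = 24.8·(21.2 − T_b)
T_b = (43.9·13.7 − 24.8·21.2) / (43.9 − 24.8) = 75.67 / 19.1 = 3.962 °C ≈ 4.0 °C.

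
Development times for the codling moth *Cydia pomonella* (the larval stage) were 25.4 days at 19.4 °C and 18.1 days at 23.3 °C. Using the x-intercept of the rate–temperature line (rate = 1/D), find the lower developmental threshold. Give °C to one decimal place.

Linear rate model ⇒ the product D·(T − T_b) is constant across temperatures.
25.4·(19.4 − T_b) = 18.1·(23.3 − T_b)
T_b = (25.4·19.4 − 18.1·23.3) / (25.4 − 18.1) = 71.03 / 7.3 = 9.730 °C ≈ 9.7 °C.

9.7 °C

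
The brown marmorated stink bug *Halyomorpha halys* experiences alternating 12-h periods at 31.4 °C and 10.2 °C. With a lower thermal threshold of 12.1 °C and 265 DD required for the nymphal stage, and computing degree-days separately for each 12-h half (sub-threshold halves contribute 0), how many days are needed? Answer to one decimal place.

27.5 days

Day half: max(0, 31.4 − 12.1) × 0.5 = 19.3 × 0.5 = 9.65 DD.
Night half: max(0, 10.2 − 12.1) × 0.5 = 0.0 × 0.5 = 0.00 DD.
Per 24 h: 9.65 DD/day.
Duration = 265 / 9.65 = 27.461 ≈ 27.5 days.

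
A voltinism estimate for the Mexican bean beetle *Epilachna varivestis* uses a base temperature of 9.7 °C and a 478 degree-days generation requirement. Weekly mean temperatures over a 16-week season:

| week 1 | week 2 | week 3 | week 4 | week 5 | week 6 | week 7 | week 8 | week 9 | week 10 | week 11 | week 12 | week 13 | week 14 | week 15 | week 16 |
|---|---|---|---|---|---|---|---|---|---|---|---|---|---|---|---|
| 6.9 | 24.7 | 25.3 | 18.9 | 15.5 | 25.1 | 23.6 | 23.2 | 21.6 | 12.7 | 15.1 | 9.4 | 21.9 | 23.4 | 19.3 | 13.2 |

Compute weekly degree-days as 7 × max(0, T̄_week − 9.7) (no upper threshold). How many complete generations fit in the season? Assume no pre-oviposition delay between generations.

Weekly DD (7 × max(0, T̄ − 9.7)): 0.0, 105.0, 109.2, 64.4, 40.6, 107.8, 97.3, 94.5, 83.3, 21.0, 37.8, 0.0, 85.4, 95.9, 67.2, 24.5.
Season total = 1033.9 DD.
Complete generations = ⌊1033.9 / 478⌋ = 2.

2 generations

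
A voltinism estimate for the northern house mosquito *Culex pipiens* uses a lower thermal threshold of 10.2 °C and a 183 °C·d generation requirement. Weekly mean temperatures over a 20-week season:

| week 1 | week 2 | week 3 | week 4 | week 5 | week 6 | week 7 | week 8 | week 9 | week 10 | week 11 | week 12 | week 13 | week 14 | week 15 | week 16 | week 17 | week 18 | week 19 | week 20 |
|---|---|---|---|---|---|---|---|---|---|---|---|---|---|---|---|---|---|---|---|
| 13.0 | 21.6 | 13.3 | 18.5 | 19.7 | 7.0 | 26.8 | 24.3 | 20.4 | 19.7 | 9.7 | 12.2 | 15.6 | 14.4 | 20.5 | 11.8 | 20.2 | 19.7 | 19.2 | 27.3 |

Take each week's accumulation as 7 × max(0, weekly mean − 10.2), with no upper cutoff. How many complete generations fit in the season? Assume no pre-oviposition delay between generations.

5 generations

Weekly DD (7 × max(0, T̄ − 10.2)): 19.6, 79.8, 21.7, 58.1, 66.5, 0.0, 116.2, 98.7, 71.4, 66.5, 0.0, 14.0, 37.8, 29.4, 72.1, 11.2, 70.0, 66.5, 63.0, 119.7.
Season total = 1082.2 DD.
Complete generations = ⌊1082.2 / 183⌋ = 5.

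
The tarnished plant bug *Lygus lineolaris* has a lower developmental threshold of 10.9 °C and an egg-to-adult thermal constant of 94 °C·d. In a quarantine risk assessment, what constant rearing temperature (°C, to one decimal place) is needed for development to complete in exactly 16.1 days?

16.7 °C

Required daily accumulation = 94 / 16.1 = 5.839 DD/day.
T = T_base + 5.839 = 10.9 + 5.839 = 16.739 ≈ 16.7 °C.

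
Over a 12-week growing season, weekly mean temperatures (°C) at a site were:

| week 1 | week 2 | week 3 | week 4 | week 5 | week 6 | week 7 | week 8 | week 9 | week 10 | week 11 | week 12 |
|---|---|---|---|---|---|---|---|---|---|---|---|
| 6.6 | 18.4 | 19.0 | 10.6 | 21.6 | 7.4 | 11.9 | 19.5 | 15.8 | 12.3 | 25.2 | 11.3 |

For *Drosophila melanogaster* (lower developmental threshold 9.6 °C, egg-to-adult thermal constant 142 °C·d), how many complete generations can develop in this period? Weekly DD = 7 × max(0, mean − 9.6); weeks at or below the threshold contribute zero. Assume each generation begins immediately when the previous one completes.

3 generations

Weekly DD (7 × max(0, T̄ − 9.6)): 0.0, 61.6, 65.8, 7.0, 84.0, 0.0, 16.1, 69.3, 43.4, 18.9, 109.2, 11.9.
Season total = 487.2 DD.
Complete generations = ⌊487.2 / 142⌋ = 3.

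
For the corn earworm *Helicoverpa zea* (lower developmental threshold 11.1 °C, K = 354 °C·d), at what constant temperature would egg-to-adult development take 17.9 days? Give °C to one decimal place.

30.9 °C

Required daily accumulation = 354 / 17.9 = 19.777 DD/day.
T = T_base + 19.777 = 11.1 + 19.777 = 30.877 ≈ 30.9 °C.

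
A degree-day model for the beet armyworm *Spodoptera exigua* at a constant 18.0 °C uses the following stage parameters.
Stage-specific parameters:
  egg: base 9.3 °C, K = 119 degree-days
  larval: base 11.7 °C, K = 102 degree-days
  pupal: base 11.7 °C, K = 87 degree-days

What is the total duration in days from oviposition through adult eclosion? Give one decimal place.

43.7 days

egg: 119 / (18.0 − 9.3) = 119 / 8.7 = 13.678 d.
larval: 102 / (18.0 − 11.7) = 102 / 6.3 = 16.190 d.
pupal: 87 / (18.0 − 11.7) = 87 / 6.3 = 13.810 d.
Sum = 43.678 ≈ 43.7 days.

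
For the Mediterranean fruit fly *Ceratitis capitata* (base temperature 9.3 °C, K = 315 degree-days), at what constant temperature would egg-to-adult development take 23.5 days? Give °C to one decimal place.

22.7 °C

Required daily accumulation = 315 / 23.5 = 13.404 DD/day.
T = T_base + 13.404 = 9.3 + 13.404 = 22.704 ≈ 22.7 °C.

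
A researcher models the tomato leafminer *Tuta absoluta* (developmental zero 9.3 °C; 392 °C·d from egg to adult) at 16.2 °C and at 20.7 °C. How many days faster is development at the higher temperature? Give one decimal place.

At 16.2 °C: 392 / (16.2 − 9.3) = 392 / 6.9 = 56.812 d.
At 20.7 °C: 392 / (20.7 − 9.3) = 392 / 11.4 = 34.386 d.
Difference = |56.812 − 34.386| = 22.426 ≈ 22.4 days.

22.4 days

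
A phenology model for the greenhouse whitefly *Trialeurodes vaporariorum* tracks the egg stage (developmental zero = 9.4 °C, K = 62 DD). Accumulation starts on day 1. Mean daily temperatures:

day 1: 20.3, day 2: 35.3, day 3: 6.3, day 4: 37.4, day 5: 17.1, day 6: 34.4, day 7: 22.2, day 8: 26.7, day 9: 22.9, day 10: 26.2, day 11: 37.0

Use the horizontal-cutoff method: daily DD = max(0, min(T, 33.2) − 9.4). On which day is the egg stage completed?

Daily DD above 9.4 °C (capped at 23.8): 10.9, 23.8, 0.0, 23.8, 7.7, 23.8, 12.8, 17.3, 13.5, 16.8, 23.8.
Cumulative: 10.9, 34.7, 34.7, 58.5, 66.2, 90.0, 102.8, 120.1, 133.6, 150.4, 174.2.
The total first reaches 62 DD on day 5.

day 5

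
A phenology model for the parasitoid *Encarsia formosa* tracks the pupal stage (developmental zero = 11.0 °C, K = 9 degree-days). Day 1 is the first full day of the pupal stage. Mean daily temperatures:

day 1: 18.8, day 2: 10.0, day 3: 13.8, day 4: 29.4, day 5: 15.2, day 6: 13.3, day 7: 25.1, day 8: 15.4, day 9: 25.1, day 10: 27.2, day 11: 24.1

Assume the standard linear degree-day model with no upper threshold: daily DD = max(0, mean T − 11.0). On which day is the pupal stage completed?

Daily DD above 11.0 °C: 7.8, 0.0, 2.8, 18.4, 4.2, 2.3, 14.1, 4.4, 14.1, 16.2, 13.1.
Cumulative: 7.8, 7.8, 10.6, 29.0, 33.2, 35.5, 49.6, 54.0, 68.1, 84.3, 97.4.
The total first reaches 9 DD on day 3.

day 3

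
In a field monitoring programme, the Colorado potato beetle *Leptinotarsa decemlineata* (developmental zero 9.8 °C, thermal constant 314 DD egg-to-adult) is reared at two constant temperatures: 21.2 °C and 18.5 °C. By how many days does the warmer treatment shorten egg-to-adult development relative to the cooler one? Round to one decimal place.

8.5 days

At 21.2 °C: 314 / (21.2 − 9.8) = 314 / 11.4 = 27.544 d.
At 18.5 °C: 314 / (18.5 − 9.8) = 314 / 8.7 = 36.092 d.
Difference = |27.544 − 36.092| = 8.548 ≈ 8.5 days.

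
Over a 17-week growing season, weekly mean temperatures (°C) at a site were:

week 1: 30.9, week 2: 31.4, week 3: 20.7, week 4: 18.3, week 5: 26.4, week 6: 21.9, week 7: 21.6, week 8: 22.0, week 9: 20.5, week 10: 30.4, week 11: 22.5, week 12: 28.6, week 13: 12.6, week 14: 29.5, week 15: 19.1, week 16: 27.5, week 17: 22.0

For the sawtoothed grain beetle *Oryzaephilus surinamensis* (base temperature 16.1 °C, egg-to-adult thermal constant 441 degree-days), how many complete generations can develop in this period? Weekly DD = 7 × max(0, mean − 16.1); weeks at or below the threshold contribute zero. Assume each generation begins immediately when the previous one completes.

2 generations

Weekly DD (7 × max(0, T̄ − 16.1)): 103.6, 107.1, 32.2, 15.4, 72.1, 40.6, 38.5, 41.3, 30.8, 100.1, 44.8, 87.5, 0.0, 93.8, 21.0, 79.8, 41.3.
Season total = 949.9 DD.
Complete generations = ⌊949.9 / 441⌋ = 2.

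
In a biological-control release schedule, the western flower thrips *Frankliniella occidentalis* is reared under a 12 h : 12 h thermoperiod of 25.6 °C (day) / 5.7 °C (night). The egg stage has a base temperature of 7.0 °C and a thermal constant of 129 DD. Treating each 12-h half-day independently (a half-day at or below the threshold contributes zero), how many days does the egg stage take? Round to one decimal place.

13.9 days

Day half: max(0, 25.6 − 7.0) × 0.5 = 18.6 × 0.5 = 9.30 DD.
Night half: max(0, 5.7 − 7.0) × 0.5 = 0.0 × 0.5 = 0.00 DD.
Per 24 h: 9.30 DD/day.
Duration = 129 / 9.30 = 13.871 ≈ 13.9 days.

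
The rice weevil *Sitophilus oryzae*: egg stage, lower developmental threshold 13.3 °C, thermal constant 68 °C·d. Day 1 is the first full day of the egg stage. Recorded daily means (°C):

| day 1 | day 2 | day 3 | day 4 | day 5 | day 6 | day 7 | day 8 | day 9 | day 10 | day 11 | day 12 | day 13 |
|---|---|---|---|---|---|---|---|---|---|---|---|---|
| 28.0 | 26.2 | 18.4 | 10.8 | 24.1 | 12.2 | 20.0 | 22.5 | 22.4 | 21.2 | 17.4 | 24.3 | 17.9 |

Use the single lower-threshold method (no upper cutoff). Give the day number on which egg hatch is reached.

Daily DD above 13.3 °C: 14.7, 12.9, 5.1, 0.0, 10.8, 0.0, 6.7, 9.2, 9.1, 7.9, 4.1, 11.0, 4.6.
Cumulative: 14.7, 27.6, 32.7, 32.7, 43.5, 43.5, 50.2, 59.4, 68.5, 76.4, 80.5, 91.5, 96.1.
The total first reaches 68 DD on day 9.

day 9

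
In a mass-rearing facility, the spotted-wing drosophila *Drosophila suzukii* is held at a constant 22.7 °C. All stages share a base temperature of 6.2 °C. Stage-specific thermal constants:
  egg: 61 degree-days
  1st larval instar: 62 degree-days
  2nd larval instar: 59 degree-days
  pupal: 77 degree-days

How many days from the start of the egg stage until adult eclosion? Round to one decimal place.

Daily accumulation at 22.7 °C = 22.7 − 6.2 = 16.5 DD/day.
Total K = 61 + 62 + 59 + 77 = 259 DD.
Total duration = 259 / 16.5 = 15.697 ≈ 15.7 days.

15.7 days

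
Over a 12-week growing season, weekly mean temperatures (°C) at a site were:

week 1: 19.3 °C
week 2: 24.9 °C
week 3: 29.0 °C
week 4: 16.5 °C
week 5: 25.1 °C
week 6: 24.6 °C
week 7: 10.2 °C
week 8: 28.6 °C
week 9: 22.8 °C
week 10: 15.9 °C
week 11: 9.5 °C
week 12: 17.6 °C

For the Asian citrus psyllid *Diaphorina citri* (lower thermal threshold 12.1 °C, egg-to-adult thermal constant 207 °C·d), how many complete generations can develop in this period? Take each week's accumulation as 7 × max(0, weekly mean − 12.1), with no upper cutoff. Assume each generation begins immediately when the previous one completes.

3 generations

Weekly DD (7 × max(0, T̄ − 12.1)): 50.4, 89.6, 118.3, 30.8, 91.0, 87.5, 0.0, 115.5, 74.9, 26.6, 0.0, 38.5.
Season total = 723.1 DD.
Complete generations = ⌊723.1 / 207⌋ = 3.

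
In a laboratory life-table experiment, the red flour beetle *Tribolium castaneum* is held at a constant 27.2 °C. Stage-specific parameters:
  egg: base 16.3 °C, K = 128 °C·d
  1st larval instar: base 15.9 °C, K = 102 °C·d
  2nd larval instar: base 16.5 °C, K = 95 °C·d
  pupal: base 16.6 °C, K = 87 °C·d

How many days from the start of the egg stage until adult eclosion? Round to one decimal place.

37.9 days

egg: 128 / (27.2 − 16.3) = 128 / 10.9 = 11.743 d.
1st larval instar: 102 / (27.2 − 15.9) = 102 / 11.3 = 9.027 d.
2nd larval instar: 95 / (27.2 − 16.5) = 95 / 10.7 = 8.879 d.
pupal: 87 / (27.2 − 16.6) = 87 / 10.6 = 8.208 d.
Sum = 37.856 ≈ 37.9 days.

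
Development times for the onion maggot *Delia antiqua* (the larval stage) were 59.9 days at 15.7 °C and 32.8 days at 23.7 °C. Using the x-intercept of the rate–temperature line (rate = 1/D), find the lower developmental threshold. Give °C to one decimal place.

6.0 °C

Under the model K = D·(T − T_b), so D₁·(T₁ − T_b) = D₂·(T₂ − T_b).
59.9·(15.7 − T_b) = 32.8·(23.7 − T_b)
T_b = (59.9·15.7 − 32.8·23.7) / (59.9 − 32.8) = 163.07 / 27.1 = 6.017 °C ≈ 6.0 °C.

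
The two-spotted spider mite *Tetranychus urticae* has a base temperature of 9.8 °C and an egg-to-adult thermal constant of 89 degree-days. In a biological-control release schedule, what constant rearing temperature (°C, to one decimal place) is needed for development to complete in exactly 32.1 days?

12.6 °C

Required daily accumulation = 89 / 32.1 = 2.773 DD/day.
T = T_base + 2.773 = 9.8 + 2.773 = 12.573 ≈ 12.6 °C.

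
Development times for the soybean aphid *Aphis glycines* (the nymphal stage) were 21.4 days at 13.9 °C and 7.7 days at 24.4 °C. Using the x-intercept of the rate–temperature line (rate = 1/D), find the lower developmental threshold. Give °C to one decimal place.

Equal thermal constants: D₁(T₁ − T_b) = D₂(T₂ − T_b).
21.4·(13.9 − T_b) = 7.7·(24.4 − T_b)
T_b = (21.4·13.9 − 7.7·24.4) / (21.4 − 7.7) = 109.58 / 13.7 = 7.999 °C ≈ 8.0 °C.

8.0 °C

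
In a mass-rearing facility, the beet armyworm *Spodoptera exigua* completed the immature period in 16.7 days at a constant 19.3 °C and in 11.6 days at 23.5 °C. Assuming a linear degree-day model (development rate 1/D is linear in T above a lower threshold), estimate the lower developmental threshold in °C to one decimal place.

9.7 °C

Equal thermal constants: D₁(T₁ − T_b) = D₂(T₂ − T_b).
16.7·(19.3 − T_b) = 11.6·(23.5 − T_b)
T_b = (16.7·19.3 − 11.6·23.5) / (16.7 − 11.6) = 49.71 / 5.1 = 9.747 °C ≈ 9.7 °C.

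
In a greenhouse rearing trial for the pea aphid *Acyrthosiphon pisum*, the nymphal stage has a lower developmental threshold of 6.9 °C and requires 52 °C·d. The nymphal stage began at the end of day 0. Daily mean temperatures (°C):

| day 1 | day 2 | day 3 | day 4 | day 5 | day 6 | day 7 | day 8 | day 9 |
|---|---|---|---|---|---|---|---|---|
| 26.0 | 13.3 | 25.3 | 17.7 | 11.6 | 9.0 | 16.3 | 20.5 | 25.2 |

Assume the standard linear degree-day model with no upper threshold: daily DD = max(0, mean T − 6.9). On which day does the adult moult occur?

Daily DD above 6.9 °C: 19.1, 6.4, 18.4, 10.8, 4.7, 2.1, 9.4, 13.6, 18.3.
Cumulative: 19.1, 25.5, 43.9, 54.7, 59.4, 61.5, 70.9, 84.5, 102.8.
The total first reaches 52 DD on day 4.

day 4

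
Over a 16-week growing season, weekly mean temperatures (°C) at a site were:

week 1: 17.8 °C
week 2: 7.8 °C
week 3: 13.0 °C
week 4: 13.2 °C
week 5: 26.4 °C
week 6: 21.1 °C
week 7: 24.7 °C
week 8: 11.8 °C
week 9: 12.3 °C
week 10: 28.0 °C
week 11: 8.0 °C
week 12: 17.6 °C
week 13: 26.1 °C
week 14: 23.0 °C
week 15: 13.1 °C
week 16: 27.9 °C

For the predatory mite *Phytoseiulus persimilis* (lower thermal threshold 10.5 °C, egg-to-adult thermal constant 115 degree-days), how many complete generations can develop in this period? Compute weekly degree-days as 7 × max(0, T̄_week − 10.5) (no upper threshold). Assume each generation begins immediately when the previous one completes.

Weekly DD (7 × max(0, T̄ − 10.5)): 51.1, 0.0, 17.5, 18.9, 111.3, 74.2, 99.4, 9.1, 12.6, 122.5, 0.0, 49.7, 109.2, 87.5, 18.2, 121.8.
Season total = 903.0 DD.
Complete generations = ⌊903.0 / 115⌋ = 7.

7 generations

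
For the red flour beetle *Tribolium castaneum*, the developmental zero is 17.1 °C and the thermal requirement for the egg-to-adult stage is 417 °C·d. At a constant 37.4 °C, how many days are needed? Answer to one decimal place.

Daily accumulation = 37.4 − 17.1 = 20.3 DD/day.
Duration = 417 / 20.3 = 20.542 ≈ 20.5 days.

20.5 days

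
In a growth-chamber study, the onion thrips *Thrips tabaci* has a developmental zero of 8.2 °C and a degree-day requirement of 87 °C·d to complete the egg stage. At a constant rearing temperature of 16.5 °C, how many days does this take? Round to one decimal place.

Daily accumulation = 16.5 − 8.2 = 8.3 DD/day.
Duration = 87 / 8.3 = 10.482 ≈ 10.5 days.

10.5 days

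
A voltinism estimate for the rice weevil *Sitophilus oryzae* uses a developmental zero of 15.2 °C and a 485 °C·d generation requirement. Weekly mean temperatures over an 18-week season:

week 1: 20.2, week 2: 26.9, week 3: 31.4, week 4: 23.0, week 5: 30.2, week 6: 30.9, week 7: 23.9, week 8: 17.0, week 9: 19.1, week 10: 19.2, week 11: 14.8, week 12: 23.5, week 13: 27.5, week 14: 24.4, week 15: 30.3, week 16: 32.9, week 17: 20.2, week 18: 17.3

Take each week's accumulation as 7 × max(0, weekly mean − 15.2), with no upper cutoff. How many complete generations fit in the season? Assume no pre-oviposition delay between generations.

Weekly DD (7 × max(0, T̄ − 15.2)): 35.0, 81.9, 113.4, 54.6, 105.0, 109.9, 60.9, 12.6, 27.3, 28.0, 0.0, 58.1, 86.1, 64.4, 105.7, 123.9, 35.0, 14.7.
Season total = 1116.5 DD.
Complete generations = ⌊1116.5 / 485⌋ = 2.

2 generations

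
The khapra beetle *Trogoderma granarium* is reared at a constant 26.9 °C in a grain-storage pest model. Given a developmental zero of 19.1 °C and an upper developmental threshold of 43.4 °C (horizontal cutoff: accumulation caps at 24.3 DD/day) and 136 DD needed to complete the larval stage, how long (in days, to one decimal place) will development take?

17.4 days

Daily accumulation = 26.9 − 19.1 = 7.8 DD/day.
Duration = 136 / 7.8 = 17.436 ≈ 17.4 days.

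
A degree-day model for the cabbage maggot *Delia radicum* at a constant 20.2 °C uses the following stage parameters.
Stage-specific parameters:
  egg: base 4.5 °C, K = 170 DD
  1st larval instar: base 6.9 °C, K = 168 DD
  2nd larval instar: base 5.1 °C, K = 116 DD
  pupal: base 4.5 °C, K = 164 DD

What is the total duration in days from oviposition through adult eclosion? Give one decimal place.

41.6 days

egg: 170 / (20.2 − 4.5) = 170 / 15.7 = 10.828 d.
1st larval instar: 168 / (20.2 − 6.9) = 168 / 13.3 = 12.632 d.
2nd larval instar: 116 / (20.2 − 5.1) = 116 / 15.1 = 7.682 d.
pupal: 164 / (20.2 − 4.5) = 164 / 15.7 = 10.446 d.
Sum = 41.588 ≈ 41.6 days.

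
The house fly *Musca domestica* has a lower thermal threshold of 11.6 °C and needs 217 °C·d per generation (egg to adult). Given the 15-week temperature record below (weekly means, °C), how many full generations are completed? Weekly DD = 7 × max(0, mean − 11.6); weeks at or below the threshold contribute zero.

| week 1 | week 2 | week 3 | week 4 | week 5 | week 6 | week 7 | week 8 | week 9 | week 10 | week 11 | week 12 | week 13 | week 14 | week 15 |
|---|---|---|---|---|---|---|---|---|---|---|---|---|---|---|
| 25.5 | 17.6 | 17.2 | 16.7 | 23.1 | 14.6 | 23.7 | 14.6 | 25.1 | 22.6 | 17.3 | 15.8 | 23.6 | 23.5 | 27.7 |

Weekly DD (7 × max(0, T̄ − 11.6)): 97.3, 42.0, 39.2, 35.7, 80.5, 21.0, 84.7, 21.0, 94.5, 77.0, 39.9, 29.4, 84.0, 83.3, 112.7.
Season total = 942.2 DD.
Complete generations = ⌊942.2 / 217⌋ = 4.

4 generations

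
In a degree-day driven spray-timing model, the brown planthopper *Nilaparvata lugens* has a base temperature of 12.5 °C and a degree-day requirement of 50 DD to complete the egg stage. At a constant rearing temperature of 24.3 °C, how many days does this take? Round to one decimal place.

Daily accumulation = 24.3 − 12.5 = 11.8 DD/day.
Duration = 50 / 11.8 = 4.237 ≈ 4.2 days.

4.2 days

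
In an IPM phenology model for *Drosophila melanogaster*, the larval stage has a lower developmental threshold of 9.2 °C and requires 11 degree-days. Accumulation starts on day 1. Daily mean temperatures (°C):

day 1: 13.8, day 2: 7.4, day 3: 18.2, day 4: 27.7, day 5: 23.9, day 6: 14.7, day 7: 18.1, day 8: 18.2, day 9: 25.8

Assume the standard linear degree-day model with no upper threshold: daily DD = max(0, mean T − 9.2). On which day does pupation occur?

Daily DD above 9.2 °C: 4.6, 0.0, 9.0, 18.5, 14.7, 5.5, 8.9, 9.0, 16.6.
Cumulative: 4.6, 4.6, 13.6, 32.1, 46.8, 52.3, 61.2, 70.2, 86.8.
The total first reaches 11 DD on day 3.

day 3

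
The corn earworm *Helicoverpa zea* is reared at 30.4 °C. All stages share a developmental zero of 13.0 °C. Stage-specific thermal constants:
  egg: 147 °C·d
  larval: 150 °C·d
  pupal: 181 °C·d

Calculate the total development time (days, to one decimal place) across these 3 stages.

27.5 days

Daily accumulation at 30.4 °C = 30.4 − 13.0 = 17.4 DD/day.
Total K = 147 + 150 + 181 = 478 DD.
Total duration = 478 / 17.4 = 27.471 ≈ 27.5 days.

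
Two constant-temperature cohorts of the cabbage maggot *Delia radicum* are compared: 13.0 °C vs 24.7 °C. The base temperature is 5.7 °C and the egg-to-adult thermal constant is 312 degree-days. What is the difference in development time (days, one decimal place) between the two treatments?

At 13.0 °C: 312 / (13.0 − 5.7) = 312 / 7.3 = 42.740 d.
At 24.7 °C: 312 / (24.7 − 5.7) = 312 / 19.0 = 16.421 d.
Difference = |42.740 − 16.421| = 26.319 ≈ 26.3 days.

26.3 days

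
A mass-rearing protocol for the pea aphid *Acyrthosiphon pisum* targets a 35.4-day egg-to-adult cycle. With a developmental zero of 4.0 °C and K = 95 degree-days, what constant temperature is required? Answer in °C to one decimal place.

Required daily accumulation = 95 / 35.4 = 2.684 DD/day.
T = T_base + 2.684 = 4.0 + 2.684 = 6.684 ≈ 6.7 °C.

6.7 °C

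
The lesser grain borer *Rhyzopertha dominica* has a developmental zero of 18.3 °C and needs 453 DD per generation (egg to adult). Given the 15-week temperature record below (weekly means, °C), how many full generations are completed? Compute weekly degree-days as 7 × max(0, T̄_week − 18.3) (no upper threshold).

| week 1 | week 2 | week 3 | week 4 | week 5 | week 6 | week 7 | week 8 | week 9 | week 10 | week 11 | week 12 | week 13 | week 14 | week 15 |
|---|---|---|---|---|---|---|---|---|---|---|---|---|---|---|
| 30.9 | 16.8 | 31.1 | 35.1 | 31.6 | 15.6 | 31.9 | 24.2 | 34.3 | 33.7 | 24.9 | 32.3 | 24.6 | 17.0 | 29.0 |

Weekly DD (7 × max(0, T̄ − 18.3)): 88.2, 0.0, 89.6, 117.6, 93.1, 0.0, 95.2, 41.3, 112.0, 107.8, 46.2, 98.0, 44.1, 0.0, 74.9.
Season total = 1008.0 DD.
Complete generations = ⌊1008.0 / 453⌋ = 2.

2 generations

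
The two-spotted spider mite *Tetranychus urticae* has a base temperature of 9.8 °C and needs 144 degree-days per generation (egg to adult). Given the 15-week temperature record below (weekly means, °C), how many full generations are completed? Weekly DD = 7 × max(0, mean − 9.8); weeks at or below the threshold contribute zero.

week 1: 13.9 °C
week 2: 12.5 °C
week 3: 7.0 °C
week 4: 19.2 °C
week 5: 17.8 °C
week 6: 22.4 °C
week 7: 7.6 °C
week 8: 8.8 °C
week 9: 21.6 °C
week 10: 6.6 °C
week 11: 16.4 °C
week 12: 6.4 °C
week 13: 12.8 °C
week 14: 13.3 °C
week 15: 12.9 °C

3 generations

Weekly DD (7 × max(0, T̄ − 9.8)): 28.7, 18.9, 0.0, 65.8, 56.0, 88.2, 0.0, 0.0, 82.6, 0.0, 46.2, 0.0, 21.0, 24.5, 21.7.
Season total = 453.6 DD.
Complete generations = ⌊453.6 / 144⌋ = 3.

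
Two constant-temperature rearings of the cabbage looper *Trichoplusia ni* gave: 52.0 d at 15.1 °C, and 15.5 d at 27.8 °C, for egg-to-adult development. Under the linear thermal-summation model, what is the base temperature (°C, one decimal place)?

9.7 °C

Under the model K = D·(T − T_b), so D₁·(T₁ − T_b) = D₂·(T₂ − T_b).
52.0·(15.1 − T_b) = 15.5·(27.8 − T_b)
T_b = (52.0·15.1 − 15.5·27.8) / (52.0 − 15.5) = 354.30 / 36.5 = 9.707 °C ≈ 9.7 °C.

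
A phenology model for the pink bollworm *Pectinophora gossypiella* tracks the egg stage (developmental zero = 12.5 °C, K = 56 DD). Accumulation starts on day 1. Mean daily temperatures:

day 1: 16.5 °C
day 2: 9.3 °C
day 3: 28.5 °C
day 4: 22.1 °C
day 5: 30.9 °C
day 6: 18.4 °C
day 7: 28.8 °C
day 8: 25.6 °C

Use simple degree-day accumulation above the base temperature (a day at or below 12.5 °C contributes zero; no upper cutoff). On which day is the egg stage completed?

day 7

Daily DD above 12.5 °C: 4.0, 0.0, 16.0, 9.6, 18.4, 5.9, 16.3, 13.1.
Cumulative: 4.0, 4.0, 20.0, 29.6, 48.0, 53.9, 70.2, 83.3.
The total first reaches 56 DD on day 7.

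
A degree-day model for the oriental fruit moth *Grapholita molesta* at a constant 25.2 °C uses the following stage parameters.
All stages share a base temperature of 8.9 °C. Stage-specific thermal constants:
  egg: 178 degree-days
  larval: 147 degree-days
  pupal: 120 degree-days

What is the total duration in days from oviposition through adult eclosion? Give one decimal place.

27.3 days

Daily accumulation at 25.2 °C = 25.2 − 8.9 = 16.3 DD/day.
Total K = 178 + 147 + 120 = 445 DD.
Total duration = 445 / 16.3 = 27.301 ≈ 27.3 days.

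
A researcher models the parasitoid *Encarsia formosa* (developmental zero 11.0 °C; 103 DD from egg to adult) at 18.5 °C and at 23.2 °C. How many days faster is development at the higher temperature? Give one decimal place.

5.3 days

At 18.5 °C: 103 / (18.5 − 11.0) = 103 / 7.5 = 13.733 d.
At 23.2 °C: 103 / (23.2 − 11.0) = 103 / 12.2 = 8.443 d.
Difference = |13.733 − 8.443| = 5.291 ≈ 5.3 days.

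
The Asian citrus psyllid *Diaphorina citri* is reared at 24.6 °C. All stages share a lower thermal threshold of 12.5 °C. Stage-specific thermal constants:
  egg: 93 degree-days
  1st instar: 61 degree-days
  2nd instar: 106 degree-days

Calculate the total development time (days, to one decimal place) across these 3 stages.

Daily accumulation at 24.6 °C = 24.6 − 12.5 = 12.1 DD/day.
Total K = 93 + 61 + 106 = 260 DD.
Total duration = 260 / 12.1 = 21.488 ≈ 21.5 days.

21.5 days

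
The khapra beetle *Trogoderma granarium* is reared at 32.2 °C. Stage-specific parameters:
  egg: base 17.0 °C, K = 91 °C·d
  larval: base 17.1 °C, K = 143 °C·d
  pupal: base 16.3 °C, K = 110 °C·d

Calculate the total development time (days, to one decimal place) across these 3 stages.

egg: 91 / (32.2 − 17.0) = 91 / 15.2 = 5.987 d.
larval: 143 / (32.2 − 17.1) = 143 / 15.1 = 9.470 d.
pupal: 110 / (32.2 − 16.3) = 110 / 15.9 = 6.918 d.
Sum = 22.375 ≈ 22.4 days.

22.4 days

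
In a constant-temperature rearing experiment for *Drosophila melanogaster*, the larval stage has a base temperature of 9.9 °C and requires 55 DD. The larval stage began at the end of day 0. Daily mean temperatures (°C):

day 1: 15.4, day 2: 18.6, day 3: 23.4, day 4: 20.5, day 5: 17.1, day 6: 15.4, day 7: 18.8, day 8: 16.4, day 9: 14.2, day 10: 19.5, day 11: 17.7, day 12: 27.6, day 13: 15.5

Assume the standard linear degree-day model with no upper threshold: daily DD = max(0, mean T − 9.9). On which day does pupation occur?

day 7

Daily DD above 9.9 °C: 5.5, 8.7, 13.5, 10.6, 7.2, 5.5, 8.9, 6.5, 4.3, 9.6, 7.8, 17.7, 5.6.
Cumulative: 5.5, 14.2, 27.7, 38.3, 45.5, 51.0, 59.9, 66.4, 70.7, 80.3, 88.1, 105.8, 111.4.
The total first reaches 55 DD on day 7.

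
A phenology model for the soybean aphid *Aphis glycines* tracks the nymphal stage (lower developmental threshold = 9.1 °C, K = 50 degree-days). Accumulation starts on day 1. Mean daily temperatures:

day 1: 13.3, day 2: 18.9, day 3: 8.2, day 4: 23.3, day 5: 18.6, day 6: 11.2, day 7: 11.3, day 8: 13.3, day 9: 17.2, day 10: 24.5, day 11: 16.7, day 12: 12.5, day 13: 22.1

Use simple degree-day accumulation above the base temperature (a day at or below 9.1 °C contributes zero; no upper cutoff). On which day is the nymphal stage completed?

day 9

Daily DD above 9.1 °C: 4.2, 9.8, 0.0, 14.2, 9.5, 2.1, 2.2, 4.2, 8.1, 15.4, 7.6, 3.4, 13.0.
Cumulative: 4.2, 14.0, 14.0, 28.2, 37.7, 39.8, 42.0, 46.2, 54.3, 69.7, 77.3, 80.7, 93.7.
The total first reaches 50 DD on day 9.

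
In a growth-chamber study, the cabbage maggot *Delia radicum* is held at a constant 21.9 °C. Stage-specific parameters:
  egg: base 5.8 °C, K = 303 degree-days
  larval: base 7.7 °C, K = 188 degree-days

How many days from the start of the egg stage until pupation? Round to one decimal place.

egg: 303 / (21.9 − 5.8) = 303 / 16.1 = 18.820 d.
larval: 188 / (21.9 − 7.7) = 188 / 14.2 = 13.239 d.
Sum = 32.059 ≈ 32.1 days.

32.1 days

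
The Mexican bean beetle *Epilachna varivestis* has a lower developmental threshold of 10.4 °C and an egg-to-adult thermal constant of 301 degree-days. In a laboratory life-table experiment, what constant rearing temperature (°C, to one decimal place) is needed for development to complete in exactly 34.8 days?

Required daily accumulation = 301 / 34.8 = 8.649 DD/day.
T = T_base + 8.649 = 10.4 + 8.649 = 19.049 ≈ 19.0 °C.

19.0 °C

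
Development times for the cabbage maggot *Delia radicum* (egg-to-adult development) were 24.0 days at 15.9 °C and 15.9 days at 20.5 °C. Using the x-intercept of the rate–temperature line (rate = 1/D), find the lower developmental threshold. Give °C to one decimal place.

6.9 °C

Under the model K = D·(T − T_b), so D₁·(T₁ − T_b) = D₂·(T₂ − T_b).
24.0·(15.9 − T_b) = 15.9·(20.5 − T_b)
T_b = (24.0·15.9 − 15.9·20.5) / (24.0 − 15.9) = 55.65 / 8.1 = 6.870 °C ≈ 6.9 °C.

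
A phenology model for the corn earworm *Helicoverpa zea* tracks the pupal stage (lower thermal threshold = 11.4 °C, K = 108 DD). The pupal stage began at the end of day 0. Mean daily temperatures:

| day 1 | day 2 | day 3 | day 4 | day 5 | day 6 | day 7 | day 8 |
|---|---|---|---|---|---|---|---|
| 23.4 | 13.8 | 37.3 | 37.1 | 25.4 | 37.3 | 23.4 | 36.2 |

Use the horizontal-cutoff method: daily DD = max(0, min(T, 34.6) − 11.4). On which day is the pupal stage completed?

day 7

Daily DD above 11.4 °C (capped at 23.2): 12.0, 2.4, 23.2, 23.2, 14.0, 23.2, 12.0, 23.2.
Cumulative: 12.0, 14.4, 37.6, 60.8, 74.8, 98.0, 110.0, 133.2.
The total first reaches 108 DD on day 7.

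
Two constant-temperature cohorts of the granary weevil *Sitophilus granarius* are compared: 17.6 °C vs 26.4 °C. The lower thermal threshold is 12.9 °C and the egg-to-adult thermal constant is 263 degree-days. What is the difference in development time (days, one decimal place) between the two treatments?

36.5 days

At 17.6 °C: 263 / (17.6 − 12.9) = 263 / 4.7 = 55.957 d.
At 26.4 °C: 263 / (26.4 − 12.9) = 263 / 13.5 = 19.481 d.
Difference = |55.957 − 19.481| = 36.476 ≈ 36.5 days.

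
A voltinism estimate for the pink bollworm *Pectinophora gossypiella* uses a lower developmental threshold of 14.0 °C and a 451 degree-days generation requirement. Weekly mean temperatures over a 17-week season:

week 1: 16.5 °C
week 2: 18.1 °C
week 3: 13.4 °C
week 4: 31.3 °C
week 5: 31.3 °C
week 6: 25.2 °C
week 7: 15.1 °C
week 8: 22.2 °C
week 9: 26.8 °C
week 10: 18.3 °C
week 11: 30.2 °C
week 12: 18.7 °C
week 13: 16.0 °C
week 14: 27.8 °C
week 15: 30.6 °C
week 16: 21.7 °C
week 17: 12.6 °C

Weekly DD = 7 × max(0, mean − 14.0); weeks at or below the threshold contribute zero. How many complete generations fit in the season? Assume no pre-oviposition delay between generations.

2 generations

Weekly DD (7 × max(0, T̄ − 14.0)): 17.5, 28.7, 0.0, 121.1, 121.1, 78.4, 7.7, 57.4, 89.6, 30.1, 113.4, 32.9, 14.0, 96.6, 116.2, 53.9, 0.0.
Season total = 978.6 DD.
Complete generations = ⌊978.6 / 451⌋ = 2.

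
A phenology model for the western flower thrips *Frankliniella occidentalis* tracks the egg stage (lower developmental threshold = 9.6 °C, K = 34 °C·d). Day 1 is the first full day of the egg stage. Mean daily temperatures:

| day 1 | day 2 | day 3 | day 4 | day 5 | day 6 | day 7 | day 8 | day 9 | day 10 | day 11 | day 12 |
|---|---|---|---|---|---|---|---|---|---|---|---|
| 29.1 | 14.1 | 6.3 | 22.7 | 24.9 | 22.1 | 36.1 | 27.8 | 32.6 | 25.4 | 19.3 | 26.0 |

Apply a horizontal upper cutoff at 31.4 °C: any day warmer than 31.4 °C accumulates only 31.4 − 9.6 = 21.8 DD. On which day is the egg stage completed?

day 4

Daily DD above 9.6 °C (capped at 21.8): 19.5, 4.5, 0.0, 13.1, 15.3, 12.5, 21.8, 18.2, 21.8, 15.8, 9.7, 16.4.
Cumulative: 19.5, 24.0, 24.0, 37.1, 52.4, 64.9, 86.7, 104.9, 126.7, 142.5, 152.2, 168.6.
The total first reaches 34 DD on day 4.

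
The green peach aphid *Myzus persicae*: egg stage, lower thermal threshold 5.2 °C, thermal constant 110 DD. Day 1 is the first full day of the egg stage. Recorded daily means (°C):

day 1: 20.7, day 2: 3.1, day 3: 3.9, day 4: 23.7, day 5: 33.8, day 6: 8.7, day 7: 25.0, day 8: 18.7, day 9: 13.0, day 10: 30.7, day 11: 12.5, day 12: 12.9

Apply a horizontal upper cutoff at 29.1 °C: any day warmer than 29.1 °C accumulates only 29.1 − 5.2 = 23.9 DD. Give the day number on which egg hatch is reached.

Daily DD above 5.2 °C (capped at 23.9): 15.5, 0.0, 0.0, 18.5, 23.9, 3.5, 19.8, 13.5, 7.8, 23.9, 7.3, 7.7.
Cumulative: 15.5, 15.5, 15.5, 34.0, 57.9, 61.4, 81.2, 94.7, 102.5, 126.4, 133.7, 141.4.
The total first reaches 110 DD on day 10.

day 10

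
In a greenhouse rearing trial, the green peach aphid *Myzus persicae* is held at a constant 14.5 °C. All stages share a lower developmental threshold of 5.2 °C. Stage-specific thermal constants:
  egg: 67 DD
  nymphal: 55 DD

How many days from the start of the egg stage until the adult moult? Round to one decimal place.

Daily accumulation at 14.5 °C = 14.5 − 5.2 = 9.3 DD/day.
Total K = 67 + 55 = 122 DD.
Total duration = 122 / 9.3 = 13.118 ≈ 13.1 days.

13.1 days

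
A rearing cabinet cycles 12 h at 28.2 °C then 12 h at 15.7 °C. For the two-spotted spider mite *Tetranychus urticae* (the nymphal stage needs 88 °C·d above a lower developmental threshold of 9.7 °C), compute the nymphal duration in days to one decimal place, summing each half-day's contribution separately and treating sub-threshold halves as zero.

Day half: max(0, 28.2 − 9.7) × 0.5 = 18.5 × 0.5 = 9.25 DD.
Night half: max(0, 15.7 − 9.7) × 0.5 = 6.0 × 0.5 = 3.00 DD.
Per 24 h: 12.25 DD/day.
Duration = 88 / 12.25 = 7.184 ≈ 7.2 days.

7.2 days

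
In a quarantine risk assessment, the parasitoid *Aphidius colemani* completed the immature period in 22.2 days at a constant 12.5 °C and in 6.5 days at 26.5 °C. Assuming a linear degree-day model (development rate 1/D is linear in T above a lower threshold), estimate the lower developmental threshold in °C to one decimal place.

Equal thermal constants: D₁(T₁ − T_b) = D₂(T₂ − T_b).
22.2·(12.5 − T_b) = 6.5·(26.5 − T_b)
T_b = (22.2·12.5 − 6.5·26.5) / (22.2 − 6.5) = 105.25 / 15.7 = 6.704 °C ≈ 6.7 °C.

6.7 °C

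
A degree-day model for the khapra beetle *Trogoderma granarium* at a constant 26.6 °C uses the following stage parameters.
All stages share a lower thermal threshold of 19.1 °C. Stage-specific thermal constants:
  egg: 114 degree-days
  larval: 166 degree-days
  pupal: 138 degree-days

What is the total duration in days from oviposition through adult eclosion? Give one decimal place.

55.7 days

Daily accumulation at 26.6 °C = 26.6 − 19.1 = 7.5 DD/day.
Total K = 114 + 166 + 138 = 418 DD.
Total duration = 418 / 7.5 = 55.733 ≈ 55.7 days.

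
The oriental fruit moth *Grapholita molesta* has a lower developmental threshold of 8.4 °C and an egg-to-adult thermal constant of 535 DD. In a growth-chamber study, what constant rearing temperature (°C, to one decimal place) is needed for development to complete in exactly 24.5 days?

Required daily accumulation = 535 / 24.5 = 21.837 DD/day.
T = T_base + 21.837 = 8.4 + 21.837 = 30.237 ≈ 30.2 °C.

30.2 °C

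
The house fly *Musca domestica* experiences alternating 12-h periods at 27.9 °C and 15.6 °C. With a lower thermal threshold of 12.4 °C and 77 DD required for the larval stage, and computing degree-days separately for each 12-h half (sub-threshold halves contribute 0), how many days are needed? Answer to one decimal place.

Day half: max(0, 27.9 − 12.4) × 0.5 = 15.5 × 0.5 = 7.75 DD.
Night half: max(0, 15.6 − 12.4) × 0.5 = 3.2 × 0.5 = 1.60 DD.
Per 24 h: 9.35 DD/day.
Duration = 77 / 9.35 = 8.235 ≈ 8.2 days.

8.2 days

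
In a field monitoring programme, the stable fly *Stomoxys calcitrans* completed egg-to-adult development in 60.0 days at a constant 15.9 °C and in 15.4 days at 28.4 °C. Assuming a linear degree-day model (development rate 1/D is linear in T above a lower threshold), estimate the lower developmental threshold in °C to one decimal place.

Linear rate model ⇒ the product D·(T − T_b) is constant across temperatures.
60.0·(15.9 − T_b) = 15.4·(28.4 − T_b)
T_b = (60.0·15.9 − 15.4·28.4) / (60.0 − 15.4) = 516.64 / 44.6 = 11.584 °C ≈ 11.6 °C.

11.6 °C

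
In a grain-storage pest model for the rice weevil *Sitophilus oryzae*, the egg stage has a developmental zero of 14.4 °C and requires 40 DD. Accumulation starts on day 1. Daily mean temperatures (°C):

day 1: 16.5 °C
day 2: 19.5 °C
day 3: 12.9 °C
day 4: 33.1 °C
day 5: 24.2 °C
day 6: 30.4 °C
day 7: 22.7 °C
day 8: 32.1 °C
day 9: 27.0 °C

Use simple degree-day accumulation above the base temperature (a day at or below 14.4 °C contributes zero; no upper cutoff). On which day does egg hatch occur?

day 6

Daily DD above 14.4 °C: 2.1, 5.1, 0.0, 18.7, 9.8, 16.0, 8.3, 17.7, 12.6.
Cumulative: 2.1, 7.2, 7.2, 25.9, 35.7, 51.7, 60.0, 77.7, 90.3.
The total first reaches 40 DD on day 6.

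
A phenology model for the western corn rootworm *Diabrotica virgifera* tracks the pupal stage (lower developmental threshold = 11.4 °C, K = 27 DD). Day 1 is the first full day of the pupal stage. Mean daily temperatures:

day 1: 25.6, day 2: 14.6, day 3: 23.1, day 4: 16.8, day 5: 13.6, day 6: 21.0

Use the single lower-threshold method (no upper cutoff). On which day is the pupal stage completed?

Daily DD above 11.4 °C: 14.2, 3.2, 11.7, 5.4, 2.2, 9.6.
Cumulative: 14.2, 17.4, 29.1, 34.5, 36.7, 46.3.
The total first reaches 27 DD on day 3.

day 3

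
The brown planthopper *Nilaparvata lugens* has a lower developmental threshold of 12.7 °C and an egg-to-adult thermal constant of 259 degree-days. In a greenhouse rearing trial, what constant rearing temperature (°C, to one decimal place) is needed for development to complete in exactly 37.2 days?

19.7 °C

Required daily accumulation = 259 / 37.2 = 6.962 DD/day.
T = T_base + 6.962 = 12.7 + 6.962 = 19.662 ≈ 19.7 °C.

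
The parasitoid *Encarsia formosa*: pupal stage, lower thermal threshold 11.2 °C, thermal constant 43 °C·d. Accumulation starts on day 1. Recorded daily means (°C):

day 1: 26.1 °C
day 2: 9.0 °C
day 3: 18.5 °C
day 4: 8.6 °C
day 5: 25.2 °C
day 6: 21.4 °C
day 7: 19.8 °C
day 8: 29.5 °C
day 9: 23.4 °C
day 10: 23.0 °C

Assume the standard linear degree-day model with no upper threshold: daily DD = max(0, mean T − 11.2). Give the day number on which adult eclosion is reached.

Daily DD above 11.2 °C: 14.9, 0.0, 7.3, 0.0, 14.0, 10.2, 8.6, 18.3, 12.2, 11.8.
Cumulative: 14.9, 14.9, 22.2, 22.2, 36.2, 46.4, 55.0, 73.3, 85.5, 97.3.
The total first reaches 43 DD on day 6.

day 6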